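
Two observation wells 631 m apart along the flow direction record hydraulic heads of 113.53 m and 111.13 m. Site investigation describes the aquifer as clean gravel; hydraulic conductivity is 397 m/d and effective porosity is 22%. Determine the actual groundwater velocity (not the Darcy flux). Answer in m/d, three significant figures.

6.86 m/d

Hydraulic gradient i = (113.53 − 111.13) / 631 = 2.40 / 631 = 0.003803
Specific discharge q = 397 × 0.003803 = 1.510 m/d
v_s = q/n_e = 1.510/0.22 = 6.864 m/d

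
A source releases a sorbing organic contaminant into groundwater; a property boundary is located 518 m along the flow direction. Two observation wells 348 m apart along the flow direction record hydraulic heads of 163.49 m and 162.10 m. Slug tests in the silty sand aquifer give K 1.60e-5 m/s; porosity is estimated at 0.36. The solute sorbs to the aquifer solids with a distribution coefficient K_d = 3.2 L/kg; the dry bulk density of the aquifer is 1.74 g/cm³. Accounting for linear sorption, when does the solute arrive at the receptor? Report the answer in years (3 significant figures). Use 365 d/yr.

1520 years

Hydraulic gradient i = (163.49 − 162.10) / 348 = 1.39 / 348 = 0.003994
K = 1.60e-5 m/s × 86400 s/d = 1.382 m/d
Specific discharge q = 1.382 × 0.003994 = 0.005522 m/d
Seepage velocity v = q / n = 0.005522 / 0.36 = 0.01534 m/d
Retardation R = 1 + ρ_b·K_d/n = 1 + 1.74×3.2/0.36 = 16.47
Contaminant velocity v_c = v/R = 0.01534/16.47 = 9.315e-4 m/d
t = L/v_c = 518/9.315e-4 = 556100 d
   = 556100/365 = 1520 yr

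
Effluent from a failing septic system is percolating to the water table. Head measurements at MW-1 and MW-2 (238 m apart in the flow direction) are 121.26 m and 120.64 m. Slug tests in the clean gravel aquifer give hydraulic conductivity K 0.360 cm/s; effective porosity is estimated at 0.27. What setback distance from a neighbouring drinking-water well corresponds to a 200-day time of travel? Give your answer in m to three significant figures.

Hydraulic gradient i = (121.26 − 120.64) / 238 = 0.62 / 238 = 0.002605
K = 0.360 cm/s × 864 = 311.0 m/d
q = Ki = 311.0 × 0.002605 = 0.8103 m/d
v = Ki/n = 311.0·0.002605/0.27 = 3.001 m/d
L = v × T = 3.001 × 200 = 600.2 m

600 m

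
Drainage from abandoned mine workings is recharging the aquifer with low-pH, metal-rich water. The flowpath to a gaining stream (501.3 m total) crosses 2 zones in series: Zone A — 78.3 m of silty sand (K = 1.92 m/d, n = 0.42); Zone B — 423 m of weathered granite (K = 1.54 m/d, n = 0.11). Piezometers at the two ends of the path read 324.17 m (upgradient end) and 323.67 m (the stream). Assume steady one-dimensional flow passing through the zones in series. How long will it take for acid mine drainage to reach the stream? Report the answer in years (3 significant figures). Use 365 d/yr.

137 years

Total head drop ΔH = 324.17 − 323.67 = 0.50 m
Steady 1-D flow in series ⇒ the Darcy flux q is identical in every zone and the zone head losses add (resistances L/K in series).
Σ(L/K) = 78.3/1.92 + 423/1.54 = 40.78 + 274.7 = 315.5 d
q = ΔH / Σ(L/K) = 0.50 / 315.5 = 0.001585 m/d (same in every zone)
Zone A: v = q/n = 0.001585/0.42 = 0.003774 m/d → t_A = 78.3/0.003774 = 20750 d
Zone B: v = q/n = 0.001585/0.11 = 0.01441 m/d → t_B = 423/0.01441 = 29360 d
Total t = 20750 + 29360 = 50100 d
   = 50100 / 365 = 137 yr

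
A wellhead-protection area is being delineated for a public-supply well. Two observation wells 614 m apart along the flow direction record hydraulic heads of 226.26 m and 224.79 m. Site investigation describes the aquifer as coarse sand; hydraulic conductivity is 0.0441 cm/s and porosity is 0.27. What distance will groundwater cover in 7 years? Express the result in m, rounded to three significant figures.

Hydraulic gradient i = (226.26 − 224.79) / 614 = 1.47 / 614 = 0.002394
K = 0.0441 cm/s × 864 = 38.10 m/d
Darcy flux q = K·i = 38.10 × 0.002394 = 0.09122 m/d
Average linear velocity = 0.09122 / 0.27 = 0.3379 m/d
T = 7 yr × 365 = 2555 d
L = v × T = 0.3379 × 2555 = 863.2 m

863 m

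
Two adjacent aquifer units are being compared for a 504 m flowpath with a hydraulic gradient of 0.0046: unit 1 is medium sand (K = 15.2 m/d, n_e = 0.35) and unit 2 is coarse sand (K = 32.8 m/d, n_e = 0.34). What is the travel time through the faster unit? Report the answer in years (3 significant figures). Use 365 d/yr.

Unit 1 (medium sand): v = 15.2×0.0046/0.35 = 0.1998 m/d, t = 504/0.1998 = 2523 d
Unit 2 (coarse sand): v = 32.8×0.0046/0.34 = 0.4438 m/d, t = 504/0.4438 = 1136 d
Faster: 1136 d / 365 = 3.11 yr

3.11 years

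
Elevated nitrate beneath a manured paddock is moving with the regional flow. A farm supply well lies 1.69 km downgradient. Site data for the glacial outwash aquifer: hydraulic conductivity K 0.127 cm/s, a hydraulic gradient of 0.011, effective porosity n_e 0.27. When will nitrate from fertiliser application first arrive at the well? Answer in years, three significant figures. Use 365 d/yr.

K = 0.127 cm/s × 864 = 109.7 m/d
q = Ki = 109.7 × 0.011 = 1.207 m/d
Seepage velocity v = q / n = 1.207 / 0.27 = 4.470 m/d
L = 1.69 km = 1690 m
t = L / v = 1690 / 4.470 = 378.0 d
   = 378.0 / 365 = 1.04 yr

1.04 years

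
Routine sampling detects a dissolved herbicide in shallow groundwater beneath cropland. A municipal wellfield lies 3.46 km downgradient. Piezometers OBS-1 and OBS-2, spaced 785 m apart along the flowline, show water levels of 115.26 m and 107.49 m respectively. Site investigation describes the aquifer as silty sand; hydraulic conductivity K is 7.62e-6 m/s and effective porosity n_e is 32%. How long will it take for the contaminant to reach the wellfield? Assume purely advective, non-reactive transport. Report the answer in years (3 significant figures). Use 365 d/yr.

465 years

Hydraulic gradient i = (115.26 − 107.49) / 785 = 7.77 / 785 = 0.009898
K = 7.62e-6 m/s × 86400 s/d = 0.6584 m/d
Darcy flux q = K·i = 0.6584 × 0.009898 = 0.006517 m/d
Average linear velocity = 0.006517 / 0.32 = 0.02036 m/d
L = 3.46 km = 3460 m
t = L / v = 3460 / 0.02036 = 169900 d
   = 169900 / 365 = 465 yr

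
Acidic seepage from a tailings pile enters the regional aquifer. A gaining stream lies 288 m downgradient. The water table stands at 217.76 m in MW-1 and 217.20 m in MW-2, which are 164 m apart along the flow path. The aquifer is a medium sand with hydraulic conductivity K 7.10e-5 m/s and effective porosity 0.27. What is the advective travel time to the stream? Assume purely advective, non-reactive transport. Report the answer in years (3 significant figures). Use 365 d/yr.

Hydraulic gradient i = (217.76 − 217.20) / 164 = 0.56 / 164 = 0.003415
K = 7.10e-5 m/s × 86400 s/d = 6.134 m/d
Darcy flux q = K·i = 6.134 × 0.003415 = 0.02095 m/d
Seepage velocity v = q / n = 0.02095 / 0.27 = 0.07758 m/d
t = L / v = 288 / 0.07758 = 3712 d
   = 3712 / 365 = 10.2 yr

10.2 years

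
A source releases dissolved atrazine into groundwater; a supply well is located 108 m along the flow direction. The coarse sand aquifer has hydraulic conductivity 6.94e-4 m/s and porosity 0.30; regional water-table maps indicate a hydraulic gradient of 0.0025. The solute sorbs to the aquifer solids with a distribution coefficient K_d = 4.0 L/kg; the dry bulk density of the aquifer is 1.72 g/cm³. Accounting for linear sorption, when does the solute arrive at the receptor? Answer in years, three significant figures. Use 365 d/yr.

14.2 years

K = 6.94e-4 m/s × 86400 s/d = 59.96 m/d
Specific discharge q = 59.96 × 0.0025 = 0.1499 m/d
v_s = q/n_e = 0.1499/0.30 = 0.4997 m/d
Retardation R = 1 + ρ_b·K_d/n = 1 + 1.72×4.0/0.30 = 23.93
Contaminant velocity v_c = v/R = 0.4997/23.93 = 0.02088 m/d
t = L/v_c = 108/0.02088 = 5173 d
   = 5173/365 = 14.2 yr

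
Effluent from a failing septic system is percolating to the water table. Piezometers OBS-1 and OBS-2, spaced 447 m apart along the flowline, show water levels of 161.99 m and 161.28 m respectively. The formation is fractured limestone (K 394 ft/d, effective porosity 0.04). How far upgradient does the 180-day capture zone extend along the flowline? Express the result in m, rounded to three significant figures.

Hydraulic gradient i = (161.99 − 161.28) / 447 = 0.71 / 447 = 0.001588
K = 394 ft/d × 0.3048 = 120.1 m/d
Darcy flux q = K·i = 120.1 × 0.001588 = 0.1907 m/d
v = Ki/n = 120.1·0.001588/0.04 = 4.769 m/d
L = v × T = 4.769 × 180 = 858.4 m

858 m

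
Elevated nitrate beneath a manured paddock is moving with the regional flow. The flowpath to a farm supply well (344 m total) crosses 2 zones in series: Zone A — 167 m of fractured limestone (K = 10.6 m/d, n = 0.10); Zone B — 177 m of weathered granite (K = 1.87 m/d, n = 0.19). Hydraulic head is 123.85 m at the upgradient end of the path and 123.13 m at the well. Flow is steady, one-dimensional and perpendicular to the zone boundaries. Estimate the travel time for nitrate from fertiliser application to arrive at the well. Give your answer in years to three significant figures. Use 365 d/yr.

21.1 years

Total head drop ΔH = 123.85 − 123.13 = 0.72 m
Continuity: the same q passes through each zone, so ΔH = q·Σ(L_j/K_j) — the zones act as resistances in series.
Σ(L/K) = 167/10.6 + 177/1.87 = 15.75 + 94.65 = 110.4 d
q = ΔH / Σ(L/K) = 0.72 / 110.4 = 0.006521 m/d (same in every zone)
Zone A: v = q/n = 0.006521/0.10 = 0.06521 m/d → t_A = 167/0.06521 = 2561 d
Zone B: v = q/n = 0.006521/0.19 = 0.03432 m/d → t_B = 177/0.03432 = 5157 d
Total t = 2561 + 5157 = 7718 d
   = 7718 / 365 = 21.1 yr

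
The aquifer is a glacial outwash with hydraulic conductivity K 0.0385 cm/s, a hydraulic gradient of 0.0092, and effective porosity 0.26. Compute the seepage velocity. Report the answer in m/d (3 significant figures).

1.18 m/d

K = 0.0385 cm/s × 864 = 33.26 m/d
Darcy flux q = K·i = 33.26 × 0.0092 = 0.3060 m/d
Average linear velocity = 0.3060 / 0.26 = 1.177 m/d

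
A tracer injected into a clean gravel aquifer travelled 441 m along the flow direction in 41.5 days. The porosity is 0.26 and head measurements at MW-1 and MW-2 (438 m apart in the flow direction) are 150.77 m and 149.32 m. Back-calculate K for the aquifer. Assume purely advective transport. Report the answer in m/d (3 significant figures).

835 m/d

Hydraulic gradient i = (150.77 − 149.32) / 438 = 1.45 / 438 = 0.003311
v = L / t = 441 / 41.5 = 10.63 m/d
K = v · n / i = 10.63 × 0.26 / 0.003311 = 835 m/d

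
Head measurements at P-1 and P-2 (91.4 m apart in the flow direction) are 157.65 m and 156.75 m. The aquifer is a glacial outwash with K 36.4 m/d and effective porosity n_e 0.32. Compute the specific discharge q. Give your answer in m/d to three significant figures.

0.358 m/d

Hydraulic gradient i = (157.65 − 156.75) / 91.4 = 0.90 / 91.4 = 0.009847
Darcy flux q = K·i = 36.4 × 0.009847 = 0.3584 m/d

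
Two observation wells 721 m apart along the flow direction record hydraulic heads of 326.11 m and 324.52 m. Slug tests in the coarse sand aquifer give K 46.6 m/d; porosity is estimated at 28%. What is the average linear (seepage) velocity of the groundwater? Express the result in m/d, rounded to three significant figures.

0.367 m/d

Hydraulic gradient i = (326.11 − 324.52) / 721 = 1.59 / 721 = 0.002205
Specific discharge q = 46.6 × 0.002205 = 0.1028 m/d
v_s = q/n_e = 0.1028/0.28 = 0.3670 m/d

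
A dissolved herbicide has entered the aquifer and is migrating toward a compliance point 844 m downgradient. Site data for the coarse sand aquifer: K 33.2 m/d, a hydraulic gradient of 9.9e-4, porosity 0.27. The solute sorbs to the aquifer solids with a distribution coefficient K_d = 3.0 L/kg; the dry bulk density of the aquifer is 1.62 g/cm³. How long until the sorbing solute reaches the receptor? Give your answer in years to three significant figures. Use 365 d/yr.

q = Ki = 33.2 × 9.9e-4 = 0.03287 m/d
v = Ki/n = 33.2·9.9e-4/0.27 = 0.1217 m/d
Retardation R = 1 + ρ_b·K_d/n = 1 + 1.62×3.0/0.27 = 19.00
Contaminant velocity v_c = v/R = 0.1217/19.00 = 0.006407 m/d
t = L/v_c = 844/0.006407 = 131700 d
   = 131700/365 = 361 yr

361 years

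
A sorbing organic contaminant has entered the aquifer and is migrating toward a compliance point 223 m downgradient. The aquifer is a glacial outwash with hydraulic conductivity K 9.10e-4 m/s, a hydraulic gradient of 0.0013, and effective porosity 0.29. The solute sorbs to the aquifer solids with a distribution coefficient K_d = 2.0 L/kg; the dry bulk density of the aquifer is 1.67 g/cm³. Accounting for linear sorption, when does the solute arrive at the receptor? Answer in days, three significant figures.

K = 9.10e-4 m/s × 86400 s/d = 78.62 m/d
Darcy flux q = K·i = 78.62 × 0.0013 = 0.1022 m/d
Average linear velocity = 0.1022 / 0.29 = 0.3525 m/d
Retardation R = 1 + ρ_b·K_d/n = 1 + 1.67×2.0/0.29 = 12.52
Contaminant velocity v_c = v/R = 0.3525/12.52 = 0.02816 m/d
t = L/v_c = 223/0.02816 = 7920 d

7920 days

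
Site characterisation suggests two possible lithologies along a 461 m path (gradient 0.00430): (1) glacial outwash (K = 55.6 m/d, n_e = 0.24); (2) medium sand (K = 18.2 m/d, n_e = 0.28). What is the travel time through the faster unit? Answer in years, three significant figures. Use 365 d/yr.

Unit 1 (glacial outwash): v = 55.6×0.0043/0.24 = 0.9962 m/d, t = 461/0.9962 = 462.8 d
Unit 2 (medium sand): v = 18.2×0.0043/0.28 = 0.2795 m/d, t = 461/0.2795 = 1649 d
Faster: 462.8 d / 365 = 1.27 yr

1.27 years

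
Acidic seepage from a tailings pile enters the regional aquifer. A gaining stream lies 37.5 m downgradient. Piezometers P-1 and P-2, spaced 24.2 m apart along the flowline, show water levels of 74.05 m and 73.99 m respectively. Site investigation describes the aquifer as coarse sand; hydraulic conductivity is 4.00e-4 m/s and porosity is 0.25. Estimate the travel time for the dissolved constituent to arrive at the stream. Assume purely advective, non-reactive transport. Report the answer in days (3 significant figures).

Hydraulic gradient i = (74.05 − 73.99) / 24.2 = 0.06 / 24.2 = 0.002479
K = 4.00e-4 m/s × 86400 s/d = 34.56 m/d
Specific discharge q = 34.56 × 0.002479 = 0.08569 m/d
Average linear velocity = 0.08569 / 0.25 = 0.3427 m/d
t = L / v = 37.5 / 0.3427 = 109.4 d

109 days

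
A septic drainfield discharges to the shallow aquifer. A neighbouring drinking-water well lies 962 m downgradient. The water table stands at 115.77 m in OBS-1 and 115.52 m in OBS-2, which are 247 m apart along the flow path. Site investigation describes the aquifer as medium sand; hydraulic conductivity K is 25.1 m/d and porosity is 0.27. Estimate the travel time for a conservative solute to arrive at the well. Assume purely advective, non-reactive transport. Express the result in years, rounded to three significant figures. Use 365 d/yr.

28.0 years

Hydraulic gradient i = (115.77 − 115.52) / 247 = 0.25 / 247 = 0.001012
Specific discharge q = 25.1 × 0.001012 = 0.02540 m/d
Average linear velocity = 0.02540 / 0.27 = 0.09409 m/d
t = L / v = 962 / 0.09409 = 10220 d
   = 10220 / 365 = 28.0 yr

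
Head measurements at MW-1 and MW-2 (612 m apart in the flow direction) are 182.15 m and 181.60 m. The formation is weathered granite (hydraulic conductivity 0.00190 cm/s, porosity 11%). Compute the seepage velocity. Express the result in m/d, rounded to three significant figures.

0.0134 m/d

Hydraulic gradient i = (182.15 − 181.60) / 612 = 0.55 / 612 = 8.987e-4
K = 0.00190 cm/s × 864 = 1.642 m/d
q = Ki = 1.642 × 8.987e-4 = 0.001475 m/d
Seepage velocity v = q / n = 0.001475 / 0.11 = 0.01341 m/d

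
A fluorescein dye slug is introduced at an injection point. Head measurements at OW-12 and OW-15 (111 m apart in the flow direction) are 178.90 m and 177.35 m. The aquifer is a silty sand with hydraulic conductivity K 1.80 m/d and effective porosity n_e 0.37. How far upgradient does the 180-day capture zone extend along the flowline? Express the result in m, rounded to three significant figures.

Hydraulic gradient i = (178.90 − 177.35) / 111 = 1.55 / 111 = 0.01396
q = Ki = 1.80 × 0.01396 = 0.02514 m/d
v_s = q/n_e = 0.02514/0.37 = 0.06793 m/d
L = v × T = 0.06793 × 180 = 12.23 m

12.2 m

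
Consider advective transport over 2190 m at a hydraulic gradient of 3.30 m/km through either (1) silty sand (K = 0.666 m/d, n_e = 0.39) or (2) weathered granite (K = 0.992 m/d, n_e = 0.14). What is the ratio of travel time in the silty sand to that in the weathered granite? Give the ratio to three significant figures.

Unit 1 (silty sand): v = 0.666×0.0033/0.39 = 0.005635 m/d, t = 2190/0.005635 = 388600 d
Unit 2 (weathered granite): v = 0.992×0.0033/0.14 = 0.02338 m/d, t = 2190/0.02338 = 93660 d
t(silty sand) / t(weathered granite) = 388600/93660 = 4.15

4.15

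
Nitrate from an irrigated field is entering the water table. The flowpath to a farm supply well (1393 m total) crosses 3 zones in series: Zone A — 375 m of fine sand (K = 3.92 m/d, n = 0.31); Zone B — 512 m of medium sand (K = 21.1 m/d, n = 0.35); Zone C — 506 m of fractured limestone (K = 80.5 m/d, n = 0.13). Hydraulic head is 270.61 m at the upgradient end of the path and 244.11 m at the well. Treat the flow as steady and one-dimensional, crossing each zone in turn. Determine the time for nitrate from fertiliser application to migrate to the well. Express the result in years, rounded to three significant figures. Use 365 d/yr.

Total head drop ΔH = 270.61 − 244.11 = 26.50 m
Steady 1-D flow in series ⇒ the Darcy flux q is identical in every zone and the zone head losses add (resistances L/K in series).
Σ(L/K) = 375/3.92 + 512/21.1 + 506/80.5 = 95.66 + 24.27 + 6.286 = 126.2 d
q = ΔH / Σ(L/K) = 26.50 / 126.2 = 0.2100 m/d (same in every zone)
Zone A: v = q/n = 0.2100/0.31 = 0.6773 m/d → t_A = 375/0.6773 = 553.7 d
Zone B: v = q/n = 0.2100/0.35 = 0.5999 m/d → t_B = 512/0.5999 = 853.5 d
Zone C: v = q/n = 0.2100/0.13 = 1.615 m/d → t_C = 506/1.615 = 313.3 d
Total t = 553.7 + 853.5 + 313.3 = 1720 d
   = 1720 / 365 = 4.71 yr

4.71 years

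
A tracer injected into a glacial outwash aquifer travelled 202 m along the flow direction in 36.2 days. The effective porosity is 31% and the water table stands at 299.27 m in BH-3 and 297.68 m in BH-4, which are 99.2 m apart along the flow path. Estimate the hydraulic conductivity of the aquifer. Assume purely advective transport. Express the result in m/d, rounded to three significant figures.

108 m/d

Hydraulic gradient i = (299.27 − 297.68) / 99.2 = 1.59 / 99.2 = 0.01603
v = L / t = 202 / 36.2 = 5.580 m/d
K = v · n / i = 5.580 × 0.31 / 0.01603 = 108 m/d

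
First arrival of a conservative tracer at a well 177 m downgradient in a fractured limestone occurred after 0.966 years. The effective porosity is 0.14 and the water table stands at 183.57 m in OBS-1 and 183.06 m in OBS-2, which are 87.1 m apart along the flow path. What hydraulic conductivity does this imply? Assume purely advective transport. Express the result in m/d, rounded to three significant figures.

Hydraulic gradient i = (183.57 − 183.06) / 87.1 = 0.51 / 87.1 = 0.005855
t = 0.966 years = 352.6 d
v = L / t = 177 / 352.6 = 0.5020 m/d
K = v · n / i = 0.5020 × 0.14 / 0.005855 = 12.0 m/d

12.0 m/d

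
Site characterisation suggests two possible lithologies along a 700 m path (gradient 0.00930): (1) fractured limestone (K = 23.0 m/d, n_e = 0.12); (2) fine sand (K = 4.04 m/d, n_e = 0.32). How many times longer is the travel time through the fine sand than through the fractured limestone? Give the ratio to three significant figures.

Unit 1 (fractured limestone): v = 23.0×0.0093/0.12 = 1.783 m/d, t = 700/1.783 = 392.7 d
Unit 2 (fine sand): v = 4.04×0.0093/0.32 = 0.1174 m/d, t = 700/0.1174 = 5962 d
t(fine sand) / t(fractured limestone) = 5962/392.7 = 15.2

15.2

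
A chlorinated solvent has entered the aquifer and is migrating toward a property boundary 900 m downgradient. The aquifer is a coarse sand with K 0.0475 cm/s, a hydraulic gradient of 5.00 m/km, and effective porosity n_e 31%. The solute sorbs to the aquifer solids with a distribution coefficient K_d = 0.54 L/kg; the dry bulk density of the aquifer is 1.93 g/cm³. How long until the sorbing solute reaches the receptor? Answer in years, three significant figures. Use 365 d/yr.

16.2 years

K = 0.0475 cm/s × 864 = 41.04 m/d
Specific discharge q = 41.04 × 0.0050 = 0.2052 m/d
v_s = q/n_e = 0.2052/0.31 = 0.6619 m/d
Retardation R = 1 + ρ_b·K_d/n = 1 + 1.93×0.54/0.31 = 4.362
Contaminant velocity v_c = v/R = 0.6619/4.362 = 0.1518 m/d
t = L/v_c = 900/0.1518 = 5931 d
   = 5931/365 = 16.2 yr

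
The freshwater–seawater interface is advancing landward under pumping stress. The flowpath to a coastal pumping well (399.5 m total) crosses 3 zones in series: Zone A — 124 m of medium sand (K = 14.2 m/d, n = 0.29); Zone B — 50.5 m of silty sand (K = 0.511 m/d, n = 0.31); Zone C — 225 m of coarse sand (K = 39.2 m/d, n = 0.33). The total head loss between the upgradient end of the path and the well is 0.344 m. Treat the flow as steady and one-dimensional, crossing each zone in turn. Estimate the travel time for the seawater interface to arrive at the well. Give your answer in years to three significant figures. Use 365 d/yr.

Continuity: the same q passes through each zone, so ΔH = q·Σ(L_j/K_j) — the zones act as resistances in series.
Σ(L/K) = 124/14.2 + 50.5/0.511 + 225/39.2 = 8.732 + 98.83 + 5.740 = 113.3 d
q = ΔH / Σ(L/K) = 0.344 / 113.3 = 0.003036 m/d (same in every zone)
Zone A: v = q/n = 0.003036/0.29 = 0.01047 m/d → t_A = 124/0.01047 = 11840 d
Zone B: v = q/n = 0.003036/0.31 = 0.009794 m/d → t_B = 50.5/0.009794 = 5156 d
Zone C: v = q/n = 0.003036/0.33 = 0.009201 m/d → t_C = 225/0.009201 = 24450 d
Total t = 11840 + 5156 + 24450 = 41450 d
   = 41450 / 365 = 114 yr

114 years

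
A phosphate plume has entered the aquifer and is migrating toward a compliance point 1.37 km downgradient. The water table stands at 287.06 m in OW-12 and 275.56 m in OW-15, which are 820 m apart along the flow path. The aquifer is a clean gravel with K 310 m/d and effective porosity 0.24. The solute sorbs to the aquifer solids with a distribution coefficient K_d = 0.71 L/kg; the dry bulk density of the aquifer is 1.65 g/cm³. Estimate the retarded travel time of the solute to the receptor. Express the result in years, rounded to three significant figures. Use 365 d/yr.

1.22 years

Hydraulic gradient i = (287.06 − 275.56) / 820 = 11.50 / 820 = 0.01402
Specific discharge q = 310 × 0.01402 = 4.348 m/d
Seepage velocity v = q / n = 4.348 / 0.24 = 18.11 m/d
Retardation R = 1 + ρ_b·K_d/n = 1 + 1.65×0.71/0.24 = 5.881
Contaminant velocity v_c = v/R = 18.11/5.881 = 3.080 m/d
L = 1.37 km = 1370 m
t = L/v_c = 1370/3.080 = 444.8 d
   = 444.8/365 = 1.22 yr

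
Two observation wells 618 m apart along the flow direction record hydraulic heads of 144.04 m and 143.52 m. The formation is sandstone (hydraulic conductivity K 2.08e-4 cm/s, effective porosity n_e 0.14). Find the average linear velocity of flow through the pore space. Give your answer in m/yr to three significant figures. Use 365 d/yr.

Hydraulic gradient i = (144.04 − 143.52) / 618 = 0.52 / 618 = 8.414e-4
K = 2.08e-4 cm/s × 864 = 0.1797 m/d
q = Ki = 0.1797 × 8.414e-4 = 1.512e-4 m/d
Seepage velocity v = q / n = 1.512e-4 / 0.14 = 0.001080 m/d
   = 0.001080 × 365 = 0.394 m/yr

0.394 m/yr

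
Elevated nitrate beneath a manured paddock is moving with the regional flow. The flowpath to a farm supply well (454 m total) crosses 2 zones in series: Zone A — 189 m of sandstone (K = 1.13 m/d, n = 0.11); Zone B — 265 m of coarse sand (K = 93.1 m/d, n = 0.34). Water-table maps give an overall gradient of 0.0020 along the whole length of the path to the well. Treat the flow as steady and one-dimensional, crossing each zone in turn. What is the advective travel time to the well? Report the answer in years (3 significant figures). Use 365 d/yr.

56.9 years

For zones in series the flux q is common to all zones; the equivalent conductivity is the harmonic (thickness-weighted) mean, K_eq = L_total / Σ(L_j/K_j).
Σ(L/K) = 189/1.13 + 265/93.1 = 167.3 + 2.846 = 170.1 d
K_eq = L_total / Σ(L/K) = 454 / 170.1 = 2.669 m/d
q = K_eq · i = 2.669 × 0.0020 = 0.005338 m/d (same in every zone)
Zone A: v = q/n = 0.005338/0.11 = 0.04853 m/d → t_A = 189/0.04853 = 3895 d
Zone B: v = q/n = 0.005338/0.34 = 0.01570 m/d → t_B = 265/0.01570 = 16880 d
Total t = 3895 + 16880 = 20770 d
   = 20770 / 365 = 56.9 yr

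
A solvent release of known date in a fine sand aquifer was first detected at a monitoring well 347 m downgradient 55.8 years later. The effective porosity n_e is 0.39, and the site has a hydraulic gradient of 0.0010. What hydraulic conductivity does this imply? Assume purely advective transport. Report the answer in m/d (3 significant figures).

6.64 m/d

t = 55.8 years = 20370 d
v = L / t = 347 / 20370 = 0.01704 m/d
K = v · n / i = 0.01704 × 0.39 / 0.0010 = 6.64 m/d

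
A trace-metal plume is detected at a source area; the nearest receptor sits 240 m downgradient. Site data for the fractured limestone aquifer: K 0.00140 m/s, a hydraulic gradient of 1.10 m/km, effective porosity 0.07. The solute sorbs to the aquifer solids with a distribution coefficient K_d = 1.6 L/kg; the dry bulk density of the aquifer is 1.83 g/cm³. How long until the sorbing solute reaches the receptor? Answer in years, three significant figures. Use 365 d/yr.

K = 0.00140 m/s × 86400 s/d = 121.0 m/d
q = Ki = 121.0 × 0.0011 = 0.1331 m/d
v = Ki/n = 121.0·0.0011/0.07 = 1.901 m/d
Retardation R = 1 + ρ_b·K_d/n = 1 + 1.83×1.6/0.07 = 42.83
Contaminant velocity v_c = v/R = 1.901/42.83 = 0.04438 m/d
t = L/v_c = 240/0.04438 = 5408 d
   = 5408/365 = 14.8 yr

14.8 years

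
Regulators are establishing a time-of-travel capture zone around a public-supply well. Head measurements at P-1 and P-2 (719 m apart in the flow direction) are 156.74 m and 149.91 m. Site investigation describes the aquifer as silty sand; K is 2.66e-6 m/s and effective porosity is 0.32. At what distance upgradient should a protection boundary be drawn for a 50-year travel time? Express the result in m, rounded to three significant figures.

Hydraulic gradient i = (156.74 − 149.91) / 719 = 6.83 / 719 = 0.009499
K = 2.66e-6 m/s × 86400 s/d = 0.2298 m/d
Specific discharge q = 0.2298 × 0.009499 = 0.002183 m/d
v = Ki/n = 0.2298·0.009499/0.32 = 0.006822 m/d
T = 50 yr × 365 = 18250 d
L = v × T = 0.006822 × 18250 = 124.5 m

125 m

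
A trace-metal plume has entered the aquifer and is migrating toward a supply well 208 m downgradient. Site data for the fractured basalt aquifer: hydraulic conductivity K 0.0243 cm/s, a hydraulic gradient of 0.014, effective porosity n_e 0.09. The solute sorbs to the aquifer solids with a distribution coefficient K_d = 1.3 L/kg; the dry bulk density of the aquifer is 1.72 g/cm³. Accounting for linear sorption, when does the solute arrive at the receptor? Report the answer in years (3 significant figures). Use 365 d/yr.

K = 0.0243 cm/s × 864 = 21.00 m/d
Specific discharge q = 21.00 × 0.014 = 0.2939 m/d
v = Ki/n = 21.00·0.014/0.09 = 3.266 m/d
Retardation R = 1 + ρ_b·K_d/n = 1 + 1.72×1.3/0.09 = 25.84
Contaminant velocity v_c = v/R = 3.266/25.84 = 0.1264 m/d
t = L/v_c = 208/0.1264 = 1646 d
   = 1646/365 = 4.51 yr

4.51 years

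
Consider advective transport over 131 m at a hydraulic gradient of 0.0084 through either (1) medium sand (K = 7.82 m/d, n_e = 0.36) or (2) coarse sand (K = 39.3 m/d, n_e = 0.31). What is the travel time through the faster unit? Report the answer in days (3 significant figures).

Unit 1 (medium sand): v = 7.82×0.0084/0.36 = 0.1825 m/d, t = 131/0.1825 = 717.9 d
Unit 2 (coarse sand): v = 39.3×0.0084/0.31 = 1.065 m/d, t = 131/1.065 = 123.0 d
Faster unit: t = 123 d

123 days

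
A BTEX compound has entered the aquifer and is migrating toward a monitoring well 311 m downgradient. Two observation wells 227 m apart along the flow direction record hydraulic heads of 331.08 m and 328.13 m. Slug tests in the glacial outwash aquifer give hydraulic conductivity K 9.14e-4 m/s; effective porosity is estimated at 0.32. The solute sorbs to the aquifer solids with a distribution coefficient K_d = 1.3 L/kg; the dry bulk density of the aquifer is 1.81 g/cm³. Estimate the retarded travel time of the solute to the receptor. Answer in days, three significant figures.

810 days

Hydraulic gradient i = (331.08 − 328.13) / 227 = 2.95 / 227 = 0.01300
K = 9.14e-4 m/s × 86400 s/d = 78.97 m/d
q = Ki = 78.97 × 0.01300 = 1.026 m/d
Average linear velocity = 1.026 / 0.32 = 3.207 m/d
Retardation R = 1 + ρ_b·K_d/n = 1 + 1.81×1.3/0.32 = 8.353
Contaminant velocity v_c = v/R = 3.207/8.353 = 0.3839 m/d
t = L/v_c = 311/0.3839 = 810.0 d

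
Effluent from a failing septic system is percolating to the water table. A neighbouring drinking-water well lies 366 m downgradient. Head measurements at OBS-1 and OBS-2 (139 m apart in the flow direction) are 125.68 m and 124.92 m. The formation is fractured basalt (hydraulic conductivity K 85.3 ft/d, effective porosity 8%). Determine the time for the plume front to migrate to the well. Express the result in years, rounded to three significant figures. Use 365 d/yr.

Hydraulic gradient i = (125.68 − 124.92) / 139 = 0.76 / 139 = 0.005468
K = 85.3 ft/d × 0.3048 = 26.00 m/d
Darcy flux q = K·i = 26.00 × 0.005468 = 0.1422 m/d
v_s = q/n_e = 0.1422/0.08 = 1.777 m/d
t = L / v = 366 / 1.777 = 206.0 d
   = 206.0 / 365 = 0.564 yr

0.564 years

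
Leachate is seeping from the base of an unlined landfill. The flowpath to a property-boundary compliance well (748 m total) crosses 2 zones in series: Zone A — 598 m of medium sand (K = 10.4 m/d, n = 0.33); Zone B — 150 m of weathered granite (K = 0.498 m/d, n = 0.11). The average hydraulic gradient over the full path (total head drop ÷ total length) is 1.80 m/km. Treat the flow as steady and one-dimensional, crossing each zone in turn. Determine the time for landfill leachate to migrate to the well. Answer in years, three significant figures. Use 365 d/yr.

156 years

For zones in series the flux q is common to all zones; the equivalent conductivity is the harmonic (thickness-weighted) mean, K_eq = L_total / Σ(L_j/K_j).
Σ(L/K) = 598/10.4 + 150/0.498 = 57.50 + 301.2 = 358.7 d
K_eq = L_total / Σ(L/K) = 748 / 358.7 = 2.085 m/d
q = K_eq · i = 2.085 × 0.0018 = 0.003754 m/d (same in every zone)
Zone A: v = q/n = 0.003754/0.33 = 0.01137 m/d → t_A = 598/0.01137 = 52570 d
Zone B: v = q/n = 0.003754/0.11 = 0.03412 m/d → t_B = 150/0.03412 = 4396 d
Total t = 52570 + 4396 = 56970 d
   = 56970 / 365 = 156 yr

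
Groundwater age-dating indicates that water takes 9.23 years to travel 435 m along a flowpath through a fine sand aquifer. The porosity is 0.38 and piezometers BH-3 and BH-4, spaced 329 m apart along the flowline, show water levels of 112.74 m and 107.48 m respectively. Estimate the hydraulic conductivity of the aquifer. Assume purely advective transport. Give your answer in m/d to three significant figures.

Hydraulic gradient i = (112.74 − 107.48) / 329 = 5.26 / 329 = 0.01599
t = 9.23 years = 3369 d
v = L / t = 435 / 3369 = 0.1291 m/d
K = v · n / i = 0.1291 × 0.38 / 0.01599 = 3.07 m/d

3.07 m/d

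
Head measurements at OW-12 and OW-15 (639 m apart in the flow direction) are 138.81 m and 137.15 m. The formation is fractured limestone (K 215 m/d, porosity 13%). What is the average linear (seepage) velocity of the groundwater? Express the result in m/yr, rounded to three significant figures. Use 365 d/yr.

Hydraulic gradient i = (138.81 − 137.15) / 639 = 1.66 / 639 = 0.002598
Specific discharge q = 215 × 0.002598 = 0.5585 m/d
Average linear velocity = 0.5585 / 0.13 = 4.296 m/d
   = 4.296 × 365 = 1570 m/yr

1570 m/yr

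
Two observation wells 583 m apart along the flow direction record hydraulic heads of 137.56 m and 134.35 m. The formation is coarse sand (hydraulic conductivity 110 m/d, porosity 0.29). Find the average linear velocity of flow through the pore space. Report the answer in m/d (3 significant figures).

Hydraulic gradient i = (137.56 − 134.35) / 583 = 3.21 / 583 = 0.005506
Darcy flux q = K·i = 110 × 0.005506 = 0.6057 m/d
Seepage velocity v = q / n = 0.6057 / 0.29 = 2.088 m/d

2.09 m/d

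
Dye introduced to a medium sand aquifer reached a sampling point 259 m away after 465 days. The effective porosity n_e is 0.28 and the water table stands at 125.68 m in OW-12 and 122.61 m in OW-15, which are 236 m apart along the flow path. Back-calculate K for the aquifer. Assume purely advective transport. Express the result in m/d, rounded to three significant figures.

12.0 m/d

Hydraulic gradient i = (125.68 − 122.61) / 236 = 3.07 / 236 = 0.01301
v = L / t = 259 / 465 = 0.5570 m/d
K = v · n / i = 0.5570 × 0.28 / 0.01301 = 12.0 m/d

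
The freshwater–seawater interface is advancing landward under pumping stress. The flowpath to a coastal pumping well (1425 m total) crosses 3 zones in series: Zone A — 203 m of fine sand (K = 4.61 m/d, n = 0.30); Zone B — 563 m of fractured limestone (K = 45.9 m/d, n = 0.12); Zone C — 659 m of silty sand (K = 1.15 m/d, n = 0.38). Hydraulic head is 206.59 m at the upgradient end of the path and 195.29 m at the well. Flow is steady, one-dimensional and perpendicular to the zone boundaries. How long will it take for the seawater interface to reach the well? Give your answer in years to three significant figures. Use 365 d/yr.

Total head drop ΔH = 206.59 − 195.29 = 11.30 m
Continuity: the same q passes through each zone, so ΔH = q·Σ(L_j/K_j) — the zones act as resistances in series.
Σ(L/K) = 203/4.61 + 563/45.9 + 659/1.15 = 44.03 + 12.27 + 573.0 = 629.3 d
q = ΔH / Σ(L/K) = 11.30 / 629.3 = 0.01796 m/d (same in every zone)
Zone A: v = q/n = 0.01796/0.30 = 0.05985 m/d → t_A = 203/0.05985 = 3392 d
Zone B: v = q/n = 0.01796/0.12 = 0.1496 m/d → t_B = 563/0.1496 = 3763 d
Zone C: v = q/n = 0.01796/0.38 = 0.04725 m/d → t_C = 659/0.04725 = 13950 d
Total t = 3392 + 3763 + 13950 = 21100 d
   = 21100 / 365 = 57.8 yr

57.8 years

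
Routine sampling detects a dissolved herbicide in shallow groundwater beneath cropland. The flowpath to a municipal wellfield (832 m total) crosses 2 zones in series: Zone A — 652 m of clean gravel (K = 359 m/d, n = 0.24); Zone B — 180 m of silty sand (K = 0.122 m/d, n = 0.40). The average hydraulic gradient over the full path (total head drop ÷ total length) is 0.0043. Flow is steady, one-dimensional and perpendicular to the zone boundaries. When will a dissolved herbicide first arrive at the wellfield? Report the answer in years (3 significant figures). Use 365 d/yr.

258 years

Steady 1-D flow in series ⇒ the Darcy flux q is identical in every zone and the zone head losses add (resistances L/K in series).
Σ(L/K) = 652/359 + 180/0.122 = 1.816 + 1475 = 1477 d
K_eq = L_total / Σ(L/K) = 832 / 1477 = 0.5632 m/d
q = K_eq · i = 0.5632 × 0.0043 = 0.002422 m/d (same in every zone)
Zone A: v = q/n = 0.002422/0.24 = 0.01009 m/d → t_A = 652/0.01009 = 64610 d
Zone B: v = q/n = 0.002422/0.40 = 0.006055 m/d → t_B = 180/0.006055 = 29730 d
Total t = 64610 + 29730 = 94340 d
   = 94340 / 365 = 258 yr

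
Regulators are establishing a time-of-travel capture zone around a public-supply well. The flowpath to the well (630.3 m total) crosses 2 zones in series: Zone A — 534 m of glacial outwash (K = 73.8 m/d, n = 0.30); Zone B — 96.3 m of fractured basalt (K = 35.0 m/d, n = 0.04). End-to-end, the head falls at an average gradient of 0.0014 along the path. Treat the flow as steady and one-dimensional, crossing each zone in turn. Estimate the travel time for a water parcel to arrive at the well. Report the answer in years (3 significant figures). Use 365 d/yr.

5.09 years

Steady 1-D flow in series ⇒ the Darcy flux q is identical in every zone and the zone head losses add (resistances L/K in series).
Σ(L/K) = 534/73.8 + 96.3/35.0 = 7.236 + 2.751 = 9.987 d
K_eq = L_total / Σ(L/K) = 630.3 / 9.987 = 63.11 m/d
q = K_eq · i = 63.11 × 0.0014 = 0.08836 m/d (same in every zone)
Zone A: v = q/n = 0.08836/0.30 = 0.2945 m/d → t_A = 534/0.2945 = 1813 d
Zone B: v = q/n = 0.08836/0.04 = 2.209 m/d → t_B = 96.3/2.209 = 43.60 d
Total t = 1813 + 43.60 = 1857 d
   = 1857 / 365 = 5.09 yr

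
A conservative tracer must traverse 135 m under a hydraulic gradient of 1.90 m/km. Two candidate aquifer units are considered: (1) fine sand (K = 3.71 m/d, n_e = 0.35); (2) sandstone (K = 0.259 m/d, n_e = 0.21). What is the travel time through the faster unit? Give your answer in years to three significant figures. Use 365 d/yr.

18.4 years

Unit 1 (fine sand): v = 3.71×0.0019/0.35 = 0.02014 m/d, t = 135/0.02014 = 6703 d
Unit 2 (sandstone): v = 0.259×0.0019/0.21 = 0.002343 m/d, t = 135/0.002343 = 57610 d
Faster: 6703 d / 365 = 18.4 yr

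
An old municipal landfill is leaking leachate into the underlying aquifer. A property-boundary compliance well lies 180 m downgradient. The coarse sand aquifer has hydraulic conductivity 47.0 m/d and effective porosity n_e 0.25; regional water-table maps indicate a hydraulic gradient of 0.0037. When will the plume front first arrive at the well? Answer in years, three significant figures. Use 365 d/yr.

Specific discharge q = 47.0 × 0.0037 = 0.1739 m/d
v_s = q/n_e = 0.1739/0.25 = 0.6956 m/d
t = L / v = 180 / 0.6956 = 258.8 d
   = 258.8 / 365 = 0.709 yr

0.709 years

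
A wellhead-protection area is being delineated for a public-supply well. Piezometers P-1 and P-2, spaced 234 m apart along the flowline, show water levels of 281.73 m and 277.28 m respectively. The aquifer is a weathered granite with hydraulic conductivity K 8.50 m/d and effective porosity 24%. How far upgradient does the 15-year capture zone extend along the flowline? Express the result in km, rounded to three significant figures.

Hydraulic gradient i = (281.73 − 277.28) / 234 = 4.45 / 234 = 0.01902
Darcy flux q = K·i = 8.50 × 0.01902 = 0.1616 m/d
Seepage velocity v = q / n = 0.1616 / 0.24 = 0.6735 m/d
T = 15 yr × 365 = 5475 d
L = v × T = 0.6735 × 5475 = 3688 m
   = 3.69 km

3.69 km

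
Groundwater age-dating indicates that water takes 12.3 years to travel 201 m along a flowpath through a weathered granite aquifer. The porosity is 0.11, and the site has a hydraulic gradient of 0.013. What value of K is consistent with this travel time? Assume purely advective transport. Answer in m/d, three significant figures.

0.379 m/d

t = 12.3 years = 4490 d
v = L / t = 201 / 4490 = 0.04477 m/d
K = v · n / i = 0.04477 × 0.11 / 0.013 = 0.379 m/d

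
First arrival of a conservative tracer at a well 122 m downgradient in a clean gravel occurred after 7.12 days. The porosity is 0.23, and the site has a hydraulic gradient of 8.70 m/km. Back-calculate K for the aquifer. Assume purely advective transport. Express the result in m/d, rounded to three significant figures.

453 m/d

v = L / t = 122 / 7.12 = 17.13 m/d
K = v · n / i = 17.13 × 0.23 / 0.0087 = 453 m/d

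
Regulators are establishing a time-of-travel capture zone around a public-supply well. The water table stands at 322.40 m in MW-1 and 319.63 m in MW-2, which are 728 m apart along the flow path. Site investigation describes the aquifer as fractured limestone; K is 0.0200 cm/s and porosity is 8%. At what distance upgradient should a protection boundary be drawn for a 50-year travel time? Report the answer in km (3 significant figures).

15.0 km

Hydraulic gradient i = (322.40 − 319.63) / 728 = 2.77 / 728 = 0.003805
K = 0.0200 cm/s × 864 = 17.28 m/d
Darcy flux q = K·i = 17.28 × 0.003805 = 0.06575 m/d
Average linear velocity = 0.06575 / 0.08 = 0.8219 m/d
T = 50 yr × 365 = 18250 d
L = v × T = 0.8219 × 18250 = 15000 m
   = 15.0 km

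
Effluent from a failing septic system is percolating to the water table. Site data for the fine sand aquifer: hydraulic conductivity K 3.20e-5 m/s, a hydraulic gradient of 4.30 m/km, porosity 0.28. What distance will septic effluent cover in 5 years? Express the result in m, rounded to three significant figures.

77.5 m

K = 3.20e-5 m/s × 86400 s/d = 2.765 m/d
q = Ki = 2.765 × 0.0043 = 0.01189 m/d
Average linear velocity = 0.01189 / 0.28 = 0.04246 m/d
T = 5 yr × 365 = 1825 d
L = v × T = 0.04246 × 1825 = 77.49 m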